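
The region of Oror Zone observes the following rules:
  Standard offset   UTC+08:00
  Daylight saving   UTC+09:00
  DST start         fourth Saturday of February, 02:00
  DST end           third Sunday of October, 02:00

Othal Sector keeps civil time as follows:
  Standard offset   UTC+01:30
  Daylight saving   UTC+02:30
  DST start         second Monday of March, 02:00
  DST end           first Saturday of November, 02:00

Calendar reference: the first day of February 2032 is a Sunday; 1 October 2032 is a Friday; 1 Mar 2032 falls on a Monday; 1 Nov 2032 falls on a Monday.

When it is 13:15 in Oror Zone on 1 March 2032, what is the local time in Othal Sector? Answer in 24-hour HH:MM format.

05:45

1 February 2032 is a Sunday, so the first Saturday is February 7 and the fourth is February 28.
1 October 2032 is a Friday, so the first Sunday is October 3 and the third is October 17.
Daylight saving runs 28 February – 17 October; 1 March 2032 is inside that window, so Oror Zone is at UTC+09:00.
13:15 Oror Zone − 9h = 04:15 UTC.
1 March 2032 is a Monday, so the first Monday is March 1 and the second is March 8.
1 November 2032 is a Monday, so the first Saturday is November 6.
At the standard offset (UTC+01:30), 04:15 UTC + 1h30m = 05:45 Othal Sector standard time.
The standard-time date in Othal Sector, 1 March 2032, does not fall between 8 March and 6 November, so daylight saving is not in effect and Othal Sector is at UTC+01:30.
04:15 UTC + 1h30m = 05:45 Othal Sector.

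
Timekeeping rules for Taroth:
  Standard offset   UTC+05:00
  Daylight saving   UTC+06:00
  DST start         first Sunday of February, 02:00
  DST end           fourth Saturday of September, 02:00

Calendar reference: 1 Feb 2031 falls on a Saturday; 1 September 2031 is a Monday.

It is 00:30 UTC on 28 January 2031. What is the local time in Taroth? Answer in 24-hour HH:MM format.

05:30

1 February 2031 is a Saturday, so the first Sunday is February 2.
1 September 2031 is a Monday, so the first Saturday is September 6 and the fourth is September 27.
At the standard offset (UTC+05:00), 00:30 UTC + 5h = 05:30 Taroth standard time.
Daylight saving runs 2 February – 27 September; the standard-time date in Taroth, 28 January 2031, is outside that window, so Taroth is on standard time at UTC+05:00.
00:30 UTC + 5h = 05:30 local.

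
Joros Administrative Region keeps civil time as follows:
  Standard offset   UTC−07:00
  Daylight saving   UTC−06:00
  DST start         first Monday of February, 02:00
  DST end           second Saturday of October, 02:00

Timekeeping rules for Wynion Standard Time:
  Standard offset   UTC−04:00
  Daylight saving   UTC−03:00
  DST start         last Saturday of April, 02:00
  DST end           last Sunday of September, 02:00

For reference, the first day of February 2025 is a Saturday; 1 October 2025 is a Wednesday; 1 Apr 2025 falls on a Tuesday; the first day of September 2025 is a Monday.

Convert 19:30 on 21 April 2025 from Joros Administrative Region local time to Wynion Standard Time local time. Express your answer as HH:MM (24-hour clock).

1 February 2025 is a Saturday, so the first Monday is February 3.
1 October 2025 is a Wednesday, so the first Saturday is October 4 and the second is October 11.
21 April 2025 lies within the daylight-saving period (3 February – 11 October), so Joros Administrative Region is on daylight time, UTC−06:00.
19:30 Joros Administrative Region + 6h = 01:30 UTC (rolling into the next day, 22 April 2025).
1 April 2025 is a Tuesday, so Saturdays fall on 5, 12, 19, 26; the last is April 26.
1 September 2025 is a Monday, so Sundays fall on 7, 14, 21, 28; the last is September 28.
At the standard offset (UTC−04:00), 01:30 UTC − 4h = 21:30 Wynion Standard Time standard time (rolling into the previous day, 21 April 2025).
The standard-time date in Wynion Standard Time, 21 April 2025, is outside the daylight-saving period (26 April – 28 September), so Wynion Standard Time is on standard time, UTC−04:00.
01:30 UTC − 4h = 21:30 Wynion Standard Time (rolling into the previous day, 21 April 2025).

21:30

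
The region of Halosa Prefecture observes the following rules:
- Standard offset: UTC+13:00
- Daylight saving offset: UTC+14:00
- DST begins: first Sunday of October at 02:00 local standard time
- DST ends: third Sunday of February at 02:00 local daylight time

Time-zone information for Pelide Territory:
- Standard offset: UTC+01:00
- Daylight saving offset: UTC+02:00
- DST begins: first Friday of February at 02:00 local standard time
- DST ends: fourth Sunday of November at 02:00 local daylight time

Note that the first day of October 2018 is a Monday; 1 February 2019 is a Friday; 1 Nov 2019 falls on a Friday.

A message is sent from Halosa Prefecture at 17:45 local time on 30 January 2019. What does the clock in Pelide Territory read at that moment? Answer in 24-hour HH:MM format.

04:45

1 October 2018 is a Monday, so the first Sunday is October 7.
1 February 2019 is a Friday, so the first Sunday is February 3 and the third is February 17.
Daylight saving runs 7 October 2018 – 17 February 2019; 30 January 2019 is inside that window, so Halosa Prefecture is at UTC+14:00.
17:45 Halosa Prefecture − 14h = 03:45 UTC.
1 February 2019 is a Friday, so the first Friday is February 1.
1 November 2019 is a Friday, so the first Sunday is November 3 and the fourth is November 24.
At the standard offset (UTC+01:00), 03:45 UTC + 1h = 04:45 Pelide Territory standard time.
The standard-time date in Pelide Territory, 30 January 2019, is outside the daylight-saving period (1 February – 24 November), so Pelide Territory is on standard time, UTC+01:00.
03:45 UTC + 1h = 04:45 Pelide Territory.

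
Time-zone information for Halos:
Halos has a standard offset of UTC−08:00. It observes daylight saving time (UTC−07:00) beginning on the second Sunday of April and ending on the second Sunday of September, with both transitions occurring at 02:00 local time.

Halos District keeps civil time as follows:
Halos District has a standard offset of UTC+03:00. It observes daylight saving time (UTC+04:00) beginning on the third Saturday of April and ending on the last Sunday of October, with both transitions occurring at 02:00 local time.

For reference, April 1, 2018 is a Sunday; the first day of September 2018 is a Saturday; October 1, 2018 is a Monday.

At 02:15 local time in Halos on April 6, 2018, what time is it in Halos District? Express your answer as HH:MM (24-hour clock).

13:15

1 April 2018 is a Sunday, so the first Sunday is April 1 and the second is April 8.
1 September 2018 is a Saturday, so the first Sunday is September 2 and the second is September 9.
April 6, 2018 does not fall between 8 April and 9 September, so daylight saving is not in effect and Halos is at UTC−08:00.
02:15 Halos + 8h = 10:15 UTC.
1 April 2018 is a Sunday, so the first Saturday is April 7 and the third is April 21.
1 October 2018 is a Monday, so Sundays fall on 7, 14, 21, 28; the last is October 28.
At the standard offset (UTC+03:00), 10:15 UTC + 3h = 13:15 Halos District standard time.
The standard-time date in Halos District, April 6, 2018, does not fall between 21 April and 28 October, so daylight saving is not in effect and Halos District is at UTC+03:00.
10:15 UTC + 3h = 13:15 Halos District.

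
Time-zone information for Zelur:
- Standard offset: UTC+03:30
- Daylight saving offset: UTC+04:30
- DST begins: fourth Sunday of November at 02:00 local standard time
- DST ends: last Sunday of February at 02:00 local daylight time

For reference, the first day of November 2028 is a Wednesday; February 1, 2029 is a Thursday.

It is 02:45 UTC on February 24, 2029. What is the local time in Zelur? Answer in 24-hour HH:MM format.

1 November 2028 is a Wednesday, so the first Sunday is November 5 and the fourth is November 26.
1 February 2029 is a Thursday, so Sundays fall on 4, 11, 18, 25; the last is February 25.
At the standard offset (UTC+03:30), 02:45 UTC + 3h30m = 06:15 Zelur standard time.
The standard-time date in Zelur, February 24, 2029, lies within the daylight-saving period (26 November 2028 – 25 February 2029), so Zelur is on daylight time, UTC+04:30.
02:45 UTC + 4h30m = 07:15 local.

07:15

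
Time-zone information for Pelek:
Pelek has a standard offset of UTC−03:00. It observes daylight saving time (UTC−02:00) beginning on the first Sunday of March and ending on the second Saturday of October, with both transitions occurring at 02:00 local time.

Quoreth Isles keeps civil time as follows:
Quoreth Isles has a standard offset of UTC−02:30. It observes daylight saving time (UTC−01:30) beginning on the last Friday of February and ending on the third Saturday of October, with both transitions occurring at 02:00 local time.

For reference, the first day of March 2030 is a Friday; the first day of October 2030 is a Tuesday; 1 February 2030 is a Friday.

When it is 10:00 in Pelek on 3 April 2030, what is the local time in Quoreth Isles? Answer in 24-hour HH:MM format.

10:30

1 March 2030 is a Friday, so the first Sunday is March 3.
1 October 2030 is a Tuesday, so the first Saturday is October 5 and the second is October 12.
3 April 2030 falls between 3 March and 12 October, so daylight saving is in effect and Pelek is at UTC−02:00.
10:00 Pelek + 2h = 12:00 UTC.
1 February 2030 is a Friday, so Fridays fall on 1, 8, 15, 22; the last is February 22.
1 October 2030 is a Tuesday, so the first Saturday is October 5 and the third is October 19.
At the standard offset (UTC−02:30), 12:00 UTC − 2h30m = 09:30 Quoreth Isles standard time.
The standard-time date in Quoreth Isles, 3 April 2030, falls between 22 February and 19 October, so daylight saving is in effect and Quoreth Isles is at UTC−01:30.
12:00 UTC − 1h30m = 10:30 Quoreth Isles.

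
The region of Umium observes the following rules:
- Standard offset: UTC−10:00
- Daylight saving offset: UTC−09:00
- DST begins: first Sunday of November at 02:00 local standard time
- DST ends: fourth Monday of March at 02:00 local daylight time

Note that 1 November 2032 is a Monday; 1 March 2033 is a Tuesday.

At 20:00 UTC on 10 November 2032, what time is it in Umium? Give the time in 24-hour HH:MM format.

1 November 2032 is a Monday, so the first Sunday is November 7.
1 March 2033 is a Tuesday, so the first Monday is March 7 and the fourth is March 28.
At the standard offset (UTC−10:00), 20:00 UTC − 10h = 10:00 Umium standard time.
Daylight saving runs 7 November 2032 – 28 March 2033; the standard-time date in Umium, 10 November 2032, is inside that window, so Umium is at UTC−09:00.
20:00 UTC − 9h = 11:00 local.

11:00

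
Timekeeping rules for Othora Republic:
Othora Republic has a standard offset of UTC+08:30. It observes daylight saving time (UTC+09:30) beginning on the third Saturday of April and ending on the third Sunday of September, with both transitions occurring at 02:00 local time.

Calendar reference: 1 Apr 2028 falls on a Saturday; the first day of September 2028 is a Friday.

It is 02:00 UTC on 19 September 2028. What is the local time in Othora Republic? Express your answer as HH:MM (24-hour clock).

10:30

1 April 2028 is a Saturday, so the first Saturday is April 1 and the third is April 15.
1 September 2028 is a Friday, so the first Sunday is September 3 and the third is September 17.
At the standard offset (UTC+08:30), 02:00 UTC + 8h30m = 10:30 Othora Republic standard time.
The standard-time date in Othora Republic, 19 September 2028, does not fall between 15 April and 17 September, so daylight saving is not in effect and Othora Republic is at UTC+08:30.
02:00 UTC + 8h30m = 10:30 local.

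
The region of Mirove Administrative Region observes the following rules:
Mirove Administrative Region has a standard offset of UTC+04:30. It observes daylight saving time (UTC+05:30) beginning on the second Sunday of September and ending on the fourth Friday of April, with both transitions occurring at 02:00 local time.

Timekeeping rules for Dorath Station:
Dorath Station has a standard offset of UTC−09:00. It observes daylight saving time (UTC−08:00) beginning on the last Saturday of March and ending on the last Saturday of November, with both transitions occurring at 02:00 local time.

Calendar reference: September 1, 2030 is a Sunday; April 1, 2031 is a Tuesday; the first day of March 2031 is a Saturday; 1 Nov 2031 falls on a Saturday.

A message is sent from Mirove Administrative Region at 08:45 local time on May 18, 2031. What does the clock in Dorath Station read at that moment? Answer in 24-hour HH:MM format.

1 September 2030 is a Sunday, so the first Sunday is September 1 and the second is September 8.
1 April 2031 is a Tuesday, so the first Friday is April 4 and the fourth is April 25.
May 18, 2031 is outside the daylight-saving period (8 September 2030 – 25 April 2031), so Mirove Administrative Region is on standard time, UTC+04:30.
08:45 Mirove Administrative Region − 4h30m = 04:15 UTC.
1 March 2031 is a Saturday, so Saturdays fall on 1, 8, 15, 22, 29; the last is March 29.
1 November 2031 is a Saturday, so Saturdays fall on 1, 8, 15, 22, 29; the last is November 29.
At the standard offset (UTC−09:00), 04:15 UTC − 9h = 19:15 Dorath Station standard time (rolling into the previous day, 17 May 2031).
The standard-time date in Dorath Station, May 17, 2031, lies within the daylight-saving period (29 March – 29 November), so Dorath Station is on daylight time, UTC−08:00.
04:15 UTC − 8h = 20:15 Dorath Station (rolling into the previous day, 17 May 2031).

20:15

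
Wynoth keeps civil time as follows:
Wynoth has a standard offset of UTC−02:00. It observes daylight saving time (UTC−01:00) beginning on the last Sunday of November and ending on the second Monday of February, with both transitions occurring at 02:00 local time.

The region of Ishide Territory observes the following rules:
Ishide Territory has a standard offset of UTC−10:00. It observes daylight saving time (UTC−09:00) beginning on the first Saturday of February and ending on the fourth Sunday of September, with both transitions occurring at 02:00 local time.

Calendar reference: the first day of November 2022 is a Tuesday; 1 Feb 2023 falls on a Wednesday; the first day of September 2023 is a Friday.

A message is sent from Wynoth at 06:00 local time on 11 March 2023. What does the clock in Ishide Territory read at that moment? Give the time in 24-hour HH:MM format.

23:00

1 November 2022 is a Tuesday, so Sundays fall on 6, 13, 20, 27; the last is November 27.
1 February 2023 is a Wednesday, so the first Monday is February 6 and the second is February 13.
Daylight saving runs 27 November 2022 – 13 February 2023; 11 March 2023 is outside that window, so Wynoth is on standard time at UTC−02:00.
06:00 Wynoth + 2h = 08:00 UTC.
1 February 2023 is a Wednesday, so the first Saturday is February 4.
1 September 2023 is a Friday, so the first Sunday is September 3 and the fourth is September 24.
At the standard offset (UTC−10:00), 08:00 UTC − 10h = 22:00 Ishide Territory standard time (rolling into the previous day, 10 March 2023).
Daylight saving runs 4 February – 24 September; the standard-time date in Ishide Territory, 10 March 2023, is inside that window, so Ishide Territory is at UTC−09:00.
08:00 UTC − 9h = 23:00 Ishide Territory (rolling into the previous day, 10 March 2023).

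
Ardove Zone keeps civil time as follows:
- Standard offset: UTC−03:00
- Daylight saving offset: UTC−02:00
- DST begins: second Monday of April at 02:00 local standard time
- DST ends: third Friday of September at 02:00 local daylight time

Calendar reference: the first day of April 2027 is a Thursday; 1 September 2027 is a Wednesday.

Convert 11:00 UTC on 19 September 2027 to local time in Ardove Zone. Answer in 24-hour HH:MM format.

1 April 2027 is a Thursday, so the first Monday is April 5 and the second is April 12.
1 September 2027 is a Wednesday, so the first Friday is September 3 and the third is September 17.
At the standard offset (UTC−03:00), 11:00 UTC − 3h = 08:00 Ardove Zone standard time.
Daylight saving runs 12 April – 17 September; the standard-time date in Ardove Zone, 19 September 2027, is outside that window, so Ardove Zone is on standard time at UTC−03:00.
11:00 UTC − 3h = 08:00 local.

08:00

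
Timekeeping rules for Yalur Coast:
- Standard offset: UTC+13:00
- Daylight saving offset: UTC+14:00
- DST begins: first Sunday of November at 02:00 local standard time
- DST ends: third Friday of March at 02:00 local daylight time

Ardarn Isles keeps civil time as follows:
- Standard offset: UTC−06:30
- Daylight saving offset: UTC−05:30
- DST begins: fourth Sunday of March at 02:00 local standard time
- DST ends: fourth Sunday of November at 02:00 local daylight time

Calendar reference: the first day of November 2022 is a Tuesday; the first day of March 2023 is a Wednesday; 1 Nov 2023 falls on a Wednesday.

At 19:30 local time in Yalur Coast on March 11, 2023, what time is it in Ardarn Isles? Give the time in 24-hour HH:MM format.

23:00

1 November 2022 is a Tuesday, so the first Sunday is November 6.
1 March 2023 is a Wednesday, so the first Friday is March 3 and the third is March 17.
March 11, 2023 lies within the daylight-saving period (6 November 2022 – 17 March 2023), so Yalur Coast is on daylight time, UTC+14:00.
19:30 Yalur Coast − 14h = 05:30 UTC.
1 March 2023 is a Wednesday, so the first Sunday is March 5 and the fourth is March 26.
1 November 2023 is a Wednesday, so the first Sunday is November 5 and the fourth is November 26.
At the standard offset (UTC−06:30), 05:30 UTC − 6h30m = 23:00 Ardarn Isles standard time (rolling into the previous day, 10 March 2023).
The standard-time date in Ardarn Isles, March 10, 2023, does not fall between 26 March and 26 November, so daylight saving is not in effect and Ardarn Isles is at UTC−06:30.
05:30 UTC − 6h30m = 23:00 Ardarn Isles (rolling into the previous day, 10 March 2023).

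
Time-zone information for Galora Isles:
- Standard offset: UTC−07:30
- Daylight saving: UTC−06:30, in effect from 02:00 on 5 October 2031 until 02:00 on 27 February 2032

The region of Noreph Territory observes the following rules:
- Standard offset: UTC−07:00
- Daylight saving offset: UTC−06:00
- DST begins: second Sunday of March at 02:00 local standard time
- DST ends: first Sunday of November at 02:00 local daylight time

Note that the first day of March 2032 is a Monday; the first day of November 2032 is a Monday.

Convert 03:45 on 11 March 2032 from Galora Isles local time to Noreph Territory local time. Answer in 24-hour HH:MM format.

Daylight saving runs 5 October 2031 – 27 February 2032; 11 March 2032 is outside that window, so Galora Isles is on standard time at UTC−07:30.
03:45 Galora Isles + 7h30m = 11:15 UTC.
1 March 2032 is a Monday, so the first Sunday is March 7 and the second is March 14.
1 November 2032 is a Monday, so the first Sunday is November 7.
At the standard offset (UTC−07:00), 11:15 UTC − 7h = 04:15 Noreph Territory standard time.
The standard-time date in Noreph Territory, 11 March 2032, does not fall between 14 March and 7 November, so daylight saving is not in effect and Noreph Territory is at UTC−07:00.
11:15 UTC − 7h = 04:15 Noreph Territory.

04:15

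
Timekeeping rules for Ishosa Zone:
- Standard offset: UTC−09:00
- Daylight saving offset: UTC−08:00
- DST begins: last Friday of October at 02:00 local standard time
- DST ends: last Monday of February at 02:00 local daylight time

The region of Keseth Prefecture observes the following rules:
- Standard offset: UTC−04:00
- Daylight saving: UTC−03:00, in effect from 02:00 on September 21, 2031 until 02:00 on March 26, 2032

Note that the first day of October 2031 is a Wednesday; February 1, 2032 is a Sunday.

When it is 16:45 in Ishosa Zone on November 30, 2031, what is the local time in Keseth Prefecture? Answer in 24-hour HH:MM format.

21:45

1 October 2031 is a Wednesday, so Fridays fall on 3, 10, 17, 24, 31; the last is October 31.
1 February 2032 is a Sunday, so Mondays fall on 2, 9, 16, 23; the last is February 23.
November 30, 2031 falls between 31 October 2031 and 23 February 2032, so daylight saving is in effect and Ishosa Zone is at UTC−08:00.
16:45 Ishosa Zone + 8h = 00:45 UTC (rolling into the next day, 1 December 2031).
At the standard offset (UTC−04:00), 00:45 UTC − 4h = 20:45 Keseth Prefecture standard time (rolling into the previous day, 30 November 2031).
Daylight saving runs 21 September 2031 – 26 March 2032; the standard-time date in Keseth Prefecture, November 30, 2031, is inside that window, so Keseth Prefecture is at UTC−03:00.
00:45 UTC − 3h = 21:45 Keseth Prefecture (rolling into the previous day, 30 November 2031).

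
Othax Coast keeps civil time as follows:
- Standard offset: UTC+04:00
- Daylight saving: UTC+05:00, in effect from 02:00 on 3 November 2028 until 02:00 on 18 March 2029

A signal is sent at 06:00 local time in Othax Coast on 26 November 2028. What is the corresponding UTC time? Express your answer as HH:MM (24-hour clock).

26 November 2028 falls between 3 November 2028 and 18 March 2029, so daylight saving is in effect and Othax Coast is at UTC+05:00.
06:00 local − 5h = 01:00 UTC.

01:00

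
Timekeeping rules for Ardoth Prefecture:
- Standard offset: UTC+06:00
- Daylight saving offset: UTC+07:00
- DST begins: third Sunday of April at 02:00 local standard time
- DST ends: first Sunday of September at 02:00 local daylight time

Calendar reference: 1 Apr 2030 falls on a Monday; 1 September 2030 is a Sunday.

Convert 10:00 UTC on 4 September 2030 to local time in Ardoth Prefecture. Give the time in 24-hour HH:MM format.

1 April 2030 is a Monday, so the first Sunday is April 7 and the third is April 21.
1 September 2030 is a Sunday, so the first Sunday is September 1.
At the standard offset (UTC+06:00), 10:00 UTC + 6h = 16:00 Ardoth Prefecture standard time.
The standard-time date in Ardoth Prefecture, 4 September 2030, is outside the daylight-saving period (21 April – 1 September), so Ardoth Prefecture is on standard time, UTC+06:00.
10:00 UTC + 6h = 16:00 local.

16:00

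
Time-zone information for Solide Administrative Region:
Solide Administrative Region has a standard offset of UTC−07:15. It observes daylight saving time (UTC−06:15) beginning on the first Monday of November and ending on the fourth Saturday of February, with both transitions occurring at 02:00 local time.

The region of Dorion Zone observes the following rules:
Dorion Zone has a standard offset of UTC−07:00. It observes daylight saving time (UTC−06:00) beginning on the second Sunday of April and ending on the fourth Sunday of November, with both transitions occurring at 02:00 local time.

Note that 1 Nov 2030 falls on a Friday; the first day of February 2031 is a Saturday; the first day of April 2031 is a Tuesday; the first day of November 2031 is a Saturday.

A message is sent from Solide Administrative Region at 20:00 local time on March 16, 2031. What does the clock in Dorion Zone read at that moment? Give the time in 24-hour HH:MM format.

20:15

1 November 2030 is a Friday, so the first Monday is November 4.
1 February 2031 is a Saturday, so the first Saturday is February 1 and the fourth is February 22.
Daylight saving runs 4 November 2030 – 22 February 2031; March 16, 2031 is outside that window, so Solide Administrative Region is on standard time at UTC−07:15.
20:00 Solide Administrative Region + 7h15m = 03:15 UTC (rolling into the next day, 17 March 2031).
1 April 2031 is a Tuesday, so the first Sunday is April 6 and the second is April 13.
1 November 2031 is a Saturday, so the first Sunday is November 2 and the fourth is November 23.
At the standard offset (UTC−07:00), 03:15 UTC − 7h = 20:15 Dorion Zone standard time (rolling into the previous day, 16 March 2031).
Daylight saving runs 13 April – 23 November; the standard-time date in Dorion Zone, March 16, 2031, is outside that window, so Dorion Zone is on standard time at UTC−07:00.
03:15 UTC − 7h = 20:15 Dorion Zone (rolling into the previous day, 16 March 2031).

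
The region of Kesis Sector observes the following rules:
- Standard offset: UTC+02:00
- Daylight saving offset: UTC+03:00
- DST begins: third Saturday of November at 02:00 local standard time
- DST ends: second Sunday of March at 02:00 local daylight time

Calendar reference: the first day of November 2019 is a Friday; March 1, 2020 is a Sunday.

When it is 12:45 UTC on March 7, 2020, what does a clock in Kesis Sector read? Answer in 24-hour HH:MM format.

15:45

1 November 2019 is a Friday, so the first Saturday is November 2 and the third is November 16.
1 March 2020 is a Sunday, so the first Sunday is March 1 and the second is March 8.
At the standard offset (UTC+02:00), 12:45 UTC + 2h = 14:45 Kesis Sector standard time.
The standard-time date in Kesis Sector, March 7, 2020, lies within the daylight-saving period (16 November 2019 – 8 March 2020), so Kesis Sector is on daylight time, UTC+03:00.
12:45 UTC + 3h = 15:45 local.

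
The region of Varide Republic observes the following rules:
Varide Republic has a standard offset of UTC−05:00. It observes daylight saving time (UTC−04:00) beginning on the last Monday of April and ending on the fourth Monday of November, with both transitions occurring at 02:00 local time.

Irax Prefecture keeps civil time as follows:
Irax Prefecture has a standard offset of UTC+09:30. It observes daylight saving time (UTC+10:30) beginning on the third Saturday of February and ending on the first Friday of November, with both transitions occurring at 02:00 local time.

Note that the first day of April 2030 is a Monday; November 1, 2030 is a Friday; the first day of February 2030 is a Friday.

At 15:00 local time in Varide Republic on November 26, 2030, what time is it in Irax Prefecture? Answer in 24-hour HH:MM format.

05:30

1 April 2030 is a Monday, so Mondays fall on 1, 8, 15, 22, 29; the last is April 29.
1 November 2030 is a Friday, so the first Monday is November 4 and the fourth is November 25.
Daylight saving runs 29 April – 25 November; November 26, 2030 is outside that window, so Varide Republic is on standard time at UTC−05:00.
15:00 Varide Republic + 5h = 20:00 UTC.
1 February 2030 is a Friday, so the first Saturday is February 2 and the third is February 16.
1 November 2030 is a Friday, so the first Friday is November 1.
At the standard offset (UTC+09:30), 20:00 UTC + 9h30m = 05:30 Irax Prefecture standard time (rolling into the next day, 27 November 2030).
Daylight saving runs 16 February – 1 November; the standard-time date in Irax Prefecture, November 27, 2030, is outside that window, so Irax Prefecture is on standard time at UTC+09:30.
20:00 UTC + 9h30m = 05:30 Irax Prefecture (rolling into the next day, 27 November 2030).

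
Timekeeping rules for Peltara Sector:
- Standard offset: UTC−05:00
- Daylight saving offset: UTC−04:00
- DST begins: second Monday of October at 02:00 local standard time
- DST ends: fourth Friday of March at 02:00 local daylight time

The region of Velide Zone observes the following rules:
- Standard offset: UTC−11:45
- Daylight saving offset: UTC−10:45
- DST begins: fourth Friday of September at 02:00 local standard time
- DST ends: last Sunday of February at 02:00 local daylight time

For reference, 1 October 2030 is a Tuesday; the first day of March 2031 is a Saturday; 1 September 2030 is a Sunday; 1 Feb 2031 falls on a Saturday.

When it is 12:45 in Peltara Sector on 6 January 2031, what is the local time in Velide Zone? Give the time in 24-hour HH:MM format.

06:00

1 October 2030 is a Tuesday, so the first Monday is October 7 and the second is October 14.
1 March 2031 is a Saturday, so the first Friday is March 7 and the fourth is March 28.
6 January 2031 lies within the daylight-saving period (14 October 2030 – 28 March 2031), so Peltara Sector is on daylight time, UTC−04:00.
12:45 Peltara Sector + 4h = 16:45 UTC.
1 September 2030 is a Sunday, so the first Friday is September 6 and the fourth is September 27.
1 February 2031 is a Saturday, so Sundays fall on 2, 9, 16, 23; the last is February 23.
At the standard offset (UTC−11:45), 16:45 UTC − 11h45m = 05:00 Velide Zone standard time.
Daylight saving runs 27 September 2030 – 23 February 2031; the standard-time date in Velide Zone, 6 January 2031, is inside that window, so Velide Zone is at UTC−10:45.
16:45 UTC − 10h45m = 06:00 Velide Zone.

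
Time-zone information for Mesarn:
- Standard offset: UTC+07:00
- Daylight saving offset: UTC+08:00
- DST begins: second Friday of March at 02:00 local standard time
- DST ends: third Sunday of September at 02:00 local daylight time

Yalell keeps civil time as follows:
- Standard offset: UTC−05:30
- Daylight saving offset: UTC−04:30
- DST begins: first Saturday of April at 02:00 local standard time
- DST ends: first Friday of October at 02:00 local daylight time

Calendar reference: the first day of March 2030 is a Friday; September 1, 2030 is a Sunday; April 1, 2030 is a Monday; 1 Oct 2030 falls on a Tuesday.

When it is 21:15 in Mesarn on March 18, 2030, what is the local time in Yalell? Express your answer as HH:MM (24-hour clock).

07:45

1 March 2030 is a Friday, so the first Friday is March 1 and the second is March 8.
1 September 2030 is a Sunday, so the first Sunday is September 1 and the third is September 15.
March 18, 2030 lies within the daylight-saving period (8 March – 15 September), so Mesarn is on daylight time, UTC+08:00.
21:15 Mesarn − 8h = 13:15 UTC.
1 April 2030 is a Monday, so the first Saturday is April 6.
1 October 2030 is a Tuesday, so the first Friday is October 4.
At the standard offset (UTC−05:30), 13:15 UTC − 5h30m = 07:45 Yalell standard time.
Daylight saving runs 6 April – 4 October; the standard-time date in Yalell, March 18, 2030, is outside that window, so Yalell is on standard time at UTC−05:30.
13:15 UTC − 5h30m = 07:45 Yalell.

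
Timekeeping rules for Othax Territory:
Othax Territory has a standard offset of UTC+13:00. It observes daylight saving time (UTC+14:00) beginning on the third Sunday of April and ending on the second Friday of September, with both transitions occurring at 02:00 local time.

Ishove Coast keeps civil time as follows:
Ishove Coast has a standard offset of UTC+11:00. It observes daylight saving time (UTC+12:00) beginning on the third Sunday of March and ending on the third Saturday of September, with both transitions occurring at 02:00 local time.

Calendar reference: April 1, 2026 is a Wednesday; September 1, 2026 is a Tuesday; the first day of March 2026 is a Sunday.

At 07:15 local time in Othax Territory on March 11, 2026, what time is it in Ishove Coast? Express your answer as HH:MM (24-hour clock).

1 April 2026 is a Wednesday, so the first Sunday is April 5 and the third is April 19.
1 September 2026 is a Tuesday, so the first Friday is September 4 and the second is September 11.
March 11, 2026 does not fall between 19 April and 11 September, so daylight saving is not in effect and Othax Territory is at UTC+13:00.
07:15 Othax Territory − 13h = 18:15 UTC (rolling into the previous day, 10 March 2026).
1 March 2026 is a Sunday, so the first Sunday is March 1 and the third is March 15.
1 September 2026 is a Tuesday, so the first Saturday is September 5 and the third is September 19.
At the standard offset (UTC+11:00), 18:15 UTC + 11h = 05:15 Ishove Coast standard time (rolling into the next day, 11 March 2026).
The standard-time date in Ishove Coast, March 11, 2026, does not fall between 15 March and 19 September, so daylight saving is not in effect and Ishove Coast is at UTC+11:00.
18:15 UTC + 11h = 05:15 Ishove Coast (rolling into the next day, 11 March 2026).

05:15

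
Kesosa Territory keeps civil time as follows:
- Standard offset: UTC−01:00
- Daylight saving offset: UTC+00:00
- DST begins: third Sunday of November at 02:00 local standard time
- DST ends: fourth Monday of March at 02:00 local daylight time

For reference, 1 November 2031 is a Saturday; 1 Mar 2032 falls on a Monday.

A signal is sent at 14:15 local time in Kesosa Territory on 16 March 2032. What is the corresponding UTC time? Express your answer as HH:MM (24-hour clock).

14:15

1 November 2031 is a Saturday, so the first Sunday is November 2 and the third is November 16.
1 March 2032 is a Monday, so the first Monday is March 1 and the fourth is March 22.
16 March 2032 falls between 16 November 2031 and 22 March 2032, so daylight saving is in effect and Kesosa Territory is at UTC+00:00.
14:15 local − 0h = 14:15 UTC.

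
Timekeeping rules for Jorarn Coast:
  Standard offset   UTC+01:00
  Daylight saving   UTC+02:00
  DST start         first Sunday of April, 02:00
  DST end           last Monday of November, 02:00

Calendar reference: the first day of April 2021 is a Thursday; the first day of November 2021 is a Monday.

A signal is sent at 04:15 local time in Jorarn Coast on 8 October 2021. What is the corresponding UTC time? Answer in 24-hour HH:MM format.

1 April 2021 is a Thursday, so the first Sunday is April 4.
1 November 2021 is a Monday, so Mondays fall on 1, 8, 15, 22, 29; the last is November 29.
Daylight saving runs 4 April – 29 November; 8 October 2021 is inside that window, so Jorarn Coast is at UTC+02:00.
04:15 local − 2h = 02:15 UTC.

02:15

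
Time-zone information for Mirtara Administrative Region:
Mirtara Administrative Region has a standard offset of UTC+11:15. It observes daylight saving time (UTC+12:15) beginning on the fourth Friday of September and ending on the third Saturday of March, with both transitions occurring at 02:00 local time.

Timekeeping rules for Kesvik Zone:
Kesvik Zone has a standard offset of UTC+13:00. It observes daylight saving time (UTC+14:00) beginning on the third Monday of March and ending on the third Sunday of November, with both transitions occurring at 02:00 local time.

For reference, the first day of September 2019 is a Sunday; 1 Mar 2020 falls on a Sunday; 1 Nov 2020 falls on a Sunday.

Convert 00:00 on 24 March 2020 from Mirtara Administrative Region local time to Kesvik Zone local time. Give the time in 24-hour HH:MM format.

02:45

1 September 2019 is a Sunday, so the first Friday is September 6 and the fourth is September 27.
1 March 2020 is a Sunday, so the first Saturday is March 7 and the third is March 21.
Daylight saving runs 27 September 2019 – 21 March 2020; 24 March 2020 is outside that window, so Mirtara Administrative Region is on standard time at UTC+11:15.
00:00 Mirtara Administrative Region − 11h15m = 12:45 UTC (rolling into the previous day, 23 March 2020).
1 March 2020 is a Sunday, so the first Monday is March 2 and the third is March 16.
1 November 2020 is a Sunday, so the first Sunday is November 1 and the third is November 15.
At the standard offset (UTC+13:00), 12:45 UTC + 13h = 01:45 Kesvik Zone standard time (rolling into the next day, 24 March 2020).
The standard-time date in Kesvik Zone, 24 March 2020, lies within the daylight-saving period (16 March – 15 November), so Kesvik Zone is on daylight time, UTC+14:00.
12:45 UTC + 14h = 02:45 Kesvik Zone (rolling into the next day, 24 March 2020).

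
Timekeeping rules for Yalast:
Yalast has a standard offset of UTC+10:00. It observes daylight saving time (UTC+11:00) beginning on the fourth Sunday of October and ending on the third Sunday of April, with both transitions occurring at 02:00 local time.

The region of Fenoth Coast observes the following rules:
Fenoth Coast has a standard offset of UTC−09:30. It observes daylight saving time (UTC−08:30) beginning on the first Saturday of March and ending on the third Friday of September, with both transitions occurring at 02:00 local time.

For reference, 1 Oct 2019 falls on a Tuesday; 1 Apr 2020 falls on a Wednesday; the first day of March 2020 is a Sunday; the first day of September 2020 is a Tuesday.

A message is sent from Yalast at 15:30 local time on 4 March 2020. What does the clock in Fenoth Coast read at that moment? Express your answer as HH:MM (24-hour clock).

1 October 2019 is a Tuesday, so the first Sunday is October 6 and the fourth is October 27.
1 April 2020 is a Wednesday, so the first Sunday is April 5 and the third is April 19.
Daylight saving runs 27 October 2019 – 19 April 2020; 4 March 2020 is inside that window, so Yalast is at UTC+11:00.
15:30 Yalast − 11h = 04:30 UTC.
1 March 2020 is a Sunday, so the first Saturday is March 7.
1 September 2020 is a Tuesday, so the first Friday is September 4 and the third is September 18.
At the standard offset (UTC−09:30), 04:30 UTC − 9h30m = 19:00 Fenoth Coast standard time (rolling into the previous day, 3 March 2020).
Daylight saving runs 7 March – 18 September; the standard-time date in Fenoth Coast, 3 March 2020, is outside that window, so Fenoth Coast is on standard time at UTC−09:30.
04:30 UTC − 9h30m = 19:00 Fenoth Coast (rolling into the previous day, 3 March 2020).

19:00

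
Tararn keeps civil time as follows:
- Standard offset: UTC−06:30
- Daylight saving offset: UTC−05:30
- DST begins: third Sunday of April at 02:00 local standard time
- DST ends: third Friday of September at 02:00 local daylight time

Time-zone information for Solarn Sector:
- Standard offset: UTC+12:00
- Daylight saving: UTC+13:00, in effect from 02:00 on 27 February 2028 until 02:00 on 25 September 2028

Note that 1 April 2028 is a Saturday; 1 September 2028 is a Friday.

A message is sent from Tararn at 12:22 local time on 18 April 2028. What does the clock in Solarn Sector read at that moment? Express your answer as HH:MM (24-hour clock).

1 April 2028 is a Saturday, so the first Sunday is April 2 and the third is April 16.
1 September 2028 is a Friday, so the first Friday is September 1 and the third is September 15.
18 April 2028 falls between 16 April and 15 September, so daylight saving is in effect and Tararn is at UTC−05:30.
12:22 Tararn + 5h30m = 17:52 UTC.
At the standard offset (UTC+12:00), 17:52 UTC + 12h = 05:52 Solarn Sector standard time (rolling into the next day, 19 April 2028).
Daylight saving runs 27 February – 25 September; the standard-time date in Solarn Sector, 19 April 2028, is inside that window, so Solarn Sector is at UTC+13:00.
17:52 UTC + 13h = 06:52 Solarn Sector (rolling into the next day, 19 April 2028).

06:52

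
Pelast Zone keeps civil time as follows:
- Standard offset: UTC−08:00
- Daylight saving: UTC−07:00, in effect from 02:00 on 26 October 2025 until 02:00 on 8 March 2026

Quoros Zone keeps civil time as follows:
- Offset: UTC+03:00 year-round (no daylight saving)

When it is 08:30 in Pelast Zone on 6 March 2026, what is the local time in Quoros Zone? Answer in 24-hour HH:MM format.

Daylight saving runs 26 October 2025 – 8 March 2026; 6 March 2026 is inside that window, so Pelast Zone is at UTC−07:00.
08:30 Pelast Zone + 7h = 15:30 UTC.
Quoros Zone stays on UTC+03:00 all year.
15:30 UTC + 3h = 18:30 Quoros Zone.

18:30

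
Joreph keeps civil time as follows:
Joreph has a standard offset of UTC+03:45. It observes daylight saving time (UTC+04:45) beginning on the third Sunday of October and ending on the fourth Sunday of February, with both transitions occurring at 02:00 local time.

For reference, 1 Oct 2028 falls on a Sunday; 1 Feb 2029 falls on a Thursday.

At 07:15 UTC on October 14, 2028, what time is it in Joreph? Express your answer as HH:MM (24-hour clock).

1 October 2028 is a Sunday, so the first Sunday is October 1 and the third is October 15.
1 February 2029 is a Thursday, so the first Sunday is February 4 and the fourth is February 25.
At the standard offset (UTC+03:45), 07:15 UTC + 3h45m = 11:00 Joreph standard time.
The standard-time date in Joreph, October 14, 2028, is outside the daylight-saving period (15 October 2028 – 25 February 2029), so Joreph is on standard time, UTC+03:45.
07:15 UTC + 3h45m = 11:00 local.

11:00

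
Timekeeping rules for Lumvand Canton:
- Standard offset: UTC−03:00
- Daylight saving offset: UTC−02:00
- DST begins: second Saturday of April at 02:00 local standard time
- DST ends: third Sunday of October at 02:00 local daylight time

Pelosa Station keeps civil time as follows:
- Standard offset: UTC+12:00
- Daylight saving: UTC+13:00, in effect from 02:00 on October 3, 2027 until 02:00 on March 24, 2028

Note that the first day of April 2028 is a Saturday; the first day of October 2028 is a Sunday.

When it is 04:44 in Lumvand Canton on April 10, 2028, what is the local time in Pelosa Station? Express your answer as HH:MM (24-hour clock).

1 April 2028 is a Saturday, so the first Saturday is April 1 and the second is April 8.
1 October 2028 is a Sunday, so the first Sunday is October 1 and the third is October 15.
April 10, 2028 lies within the daylight-saving period (8 April – 15 October), so Lumvand Canton is on daylight time, UTC−02:00.
04:44 Lumvand Canton + 2h = 06:44 UTC.
At the standard offset (UTC+12:00), 06:44 UTC + 12h = 18:44 Pelosa Station standard time.
The standard-time date in Pelosa Station, April 10, 2028, does not fall between 3 October 2027 and 24 March 2028, so daylight saving is not in effect and Pelosa Station is at UTC+12:00.
06:44 UTC + 12h = 18:44 Pelosa Station.

18:44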